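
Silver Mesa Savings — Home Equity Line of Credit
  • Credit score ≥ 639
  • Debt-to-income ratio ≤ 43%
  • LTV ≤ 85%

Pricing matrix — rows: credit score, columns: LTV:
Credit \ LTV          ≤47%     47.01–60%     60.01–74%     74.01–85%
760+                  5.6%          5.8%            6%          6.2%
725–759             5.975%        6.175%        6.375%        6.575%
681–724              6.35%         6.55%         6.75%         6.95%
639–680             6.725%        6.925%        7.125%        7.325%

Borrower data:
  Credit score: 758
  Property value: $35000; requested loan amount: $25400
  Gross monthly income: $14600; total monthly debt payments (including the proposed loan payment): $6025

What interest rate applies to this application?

Credit score 758 ≥ 639; DTI: 6,025 ÷ 14,600 = 41.3%, within the 43% cap
LTV: 25,400 ÷ 35,000 = 72.6%, within 85% cap
Credit 758 → row 725–759; LTV 72.6% → column 60.01–74%. Grid cell → 6.375%.

6.375%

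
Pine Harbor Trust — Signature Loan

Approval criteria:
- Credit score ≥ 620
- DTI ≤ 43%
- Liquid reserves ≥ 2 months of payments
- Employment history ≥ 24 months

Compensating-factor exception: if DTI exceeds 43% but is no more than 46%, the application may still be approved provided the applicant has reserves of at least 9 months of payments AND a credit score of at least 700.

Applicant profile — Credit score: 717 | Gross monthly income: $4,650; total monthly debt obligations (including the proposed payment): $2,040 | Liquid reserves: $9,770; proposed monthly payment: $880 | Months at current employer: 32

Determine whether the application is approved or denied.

Credit score 717 ≥ 620 (meets base)
DTI: 2,040 ÷ 4,650 = 43.9%, over the 43% base limit.
Liquid reserves cover 9,770/880 = 11.1 months — ≥ 2 required
Employment 32 ≥ 24 months
DTI 43.9% is within the 43%–46% exception band; checking compensating factors.
Override check — reserves: 11.1 mo (ok); score: 717 (ok).
Both compensating conditions met → exception applies.

Approved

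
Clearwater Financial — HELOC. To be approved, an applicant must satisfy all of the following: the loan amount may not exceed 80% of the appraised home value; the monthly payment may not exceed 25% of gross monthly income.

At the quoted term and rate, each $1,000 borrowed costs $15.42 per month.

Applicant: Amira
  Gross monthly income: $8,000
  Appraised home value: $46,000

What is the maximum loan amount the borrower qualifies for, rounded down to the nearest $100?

Payment cap: 25% × $8,000 = $2,000/month.
At $15.42 per $1,000, that supports 2,000/15.42 × 1,000 ≈ $129,701 → $129,700.
LTV cap: 80% × $46,000 = $36,800 → $36,800.
Binding constraint: loan-to-value.

$36,800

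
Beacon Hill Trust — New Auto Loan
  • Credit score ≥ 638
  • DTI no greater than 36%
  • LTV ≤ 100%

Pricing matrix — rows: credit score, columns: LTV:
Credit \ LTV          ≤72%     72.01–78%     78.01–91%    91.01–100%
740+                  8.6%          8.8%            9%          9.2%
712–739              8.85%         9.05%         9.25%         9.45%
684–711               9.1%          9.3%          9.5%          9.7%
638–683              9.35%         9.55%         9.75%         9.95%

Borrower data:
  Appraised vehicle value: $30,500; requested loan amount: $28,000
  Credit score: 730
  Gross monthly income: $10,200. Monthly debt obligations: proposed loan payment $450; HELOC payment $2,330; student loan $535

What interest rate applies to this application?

Credit score 730 ≥ 638; Total monthly debts = (450 + 2,330 + 535) = 3,315. DTI = 3,315/10,200 = 32.5% ≤ 36%
LTV = 28,000/30,500 = 91.8% ≤ 100%
Row: 730 falls in 712–739. Column: 91.8% falls in 91.01–100%. Rate = 9.45%.

9.45%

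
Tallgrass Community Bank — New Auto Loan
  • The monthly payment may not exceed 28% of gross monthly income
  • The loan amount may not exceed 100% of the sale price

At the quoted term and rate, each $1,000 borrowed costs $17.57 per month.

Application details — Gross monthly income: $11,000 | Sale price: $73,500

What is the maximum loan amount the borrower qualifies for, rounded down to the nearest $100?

Payment cap: 28% × $11,000 = $3,080/month.
At $17.57 per $1,000, that supports 3,080/17.57 × 1,000 ≈ $175,298 → $175,200.
LTV cap: 100% × $73,500 = $73,500 → $73,500.
Binding constraint: loan-to-value.

$73,500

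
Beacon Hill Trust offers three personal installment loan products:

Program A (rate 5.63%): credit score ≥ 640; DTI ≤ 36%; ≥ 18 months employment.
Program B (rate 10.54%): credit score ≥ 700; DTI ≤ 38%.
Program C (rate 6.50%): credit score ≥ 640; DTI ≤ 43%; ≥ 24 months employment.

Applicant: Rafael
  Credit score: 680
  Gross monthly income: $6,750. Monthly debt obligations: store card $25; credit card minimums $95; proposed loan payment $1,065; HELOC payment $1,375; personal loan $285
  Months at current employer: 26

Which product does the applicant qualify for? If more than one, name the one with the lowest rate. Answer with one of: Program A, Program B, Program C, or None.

Program C

Total debts = (25 + 95 + 1,065 + 1,375 + 285) = 2,845; DTI = 2,845/6,750 = 42.1%.
Program A: score 680 ≥ 640; DTI 42.1% > 36%; employment 26 ≥ 18 mo → does not qualify.
Program B: score 680 < 700; DTI 42.1% > 38% → does not qualify.
Program C: score 680 ≥ 640; DTI 42.1% ≤ 43%; employment 26 ≥ 24 mo → qualifies.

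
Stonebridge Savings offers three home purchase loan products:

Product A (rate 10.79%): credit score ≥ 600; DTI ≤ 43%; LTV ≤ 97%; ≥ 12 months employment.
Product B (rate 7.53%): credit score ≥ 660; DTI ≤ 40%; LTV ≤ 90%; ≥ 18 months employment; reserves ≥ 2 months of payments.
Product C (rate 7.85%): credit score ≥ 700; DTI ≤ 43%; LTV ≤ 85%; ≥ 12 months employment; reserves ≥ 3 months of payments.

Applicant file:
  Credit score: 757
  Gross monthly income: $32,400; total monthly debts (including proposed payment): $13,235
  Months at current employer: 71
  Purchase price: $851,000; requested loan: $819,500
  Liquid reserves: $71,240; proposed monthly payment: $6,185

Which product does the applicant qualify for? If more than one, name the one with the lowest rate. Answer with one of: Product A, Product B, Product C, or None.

DTI = 13,235/32,400 = 40.8%.
LTV = 819,500/851,000 = 96.3%.
Reserves = 71,240/6,185 = 11.5 months.
Product A: score 757 ≥ 600; DTI 40.8% ≤ 43%; LTV 96.3% ≤ 97%; employment 71 ≥ 12 mo → qualifies.
Product B: score 757 ≥ 660; DTI 40.8% > 40%; LTV 96.3% > 90%; employment 71 ≥ 18 mo; reserves 11.5 ≥ 2 mo → does not qualify.
Product C: score 757 ≥ 700; DTI 40.8% ≤ 43%; LTV 96.3% > 85%; employment 71 ≥ 12 mo; reserves 11.5 ≥ 3 mo → does not qualify.

Product A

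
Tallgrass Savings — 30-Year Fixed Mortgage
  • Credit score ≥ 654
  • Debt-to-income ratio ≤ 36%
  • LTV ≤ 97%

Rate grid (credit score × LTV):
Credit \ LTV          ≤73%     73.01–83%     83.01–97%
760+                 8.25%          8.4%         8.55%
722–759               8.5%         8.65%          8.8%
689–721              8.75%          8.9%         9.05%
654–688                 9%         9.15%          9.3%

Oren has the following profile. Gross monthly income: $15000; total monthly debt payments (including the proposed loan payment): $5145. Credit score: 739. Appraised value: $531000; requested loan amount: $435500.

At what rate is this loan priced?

Credit score 739 ≥ 654; Debt-to-income = 5,145/15,000 = 34.3% — meets 36% limit
LTV = 435,500/531,000 = 82% ≤ 97%
Row: 739 falls in 722–759. Column: 82% falls in 73.01–83%. Rate = 8.65%.

8.65%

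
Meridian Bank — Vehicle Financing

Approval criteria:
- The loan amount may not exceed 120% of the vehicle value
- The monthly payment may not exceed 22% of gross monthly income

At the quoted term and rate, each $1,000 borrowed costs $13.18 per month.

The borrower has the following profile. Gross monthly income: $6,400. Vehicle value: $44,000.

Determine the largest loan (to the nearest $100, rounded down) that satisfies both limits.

$52,800

Payment cap: 22% × $6,400 = $1,408/month.
At $13.18 per $1,000, that supports 1,408/13.18 × 1,000 ≈ $106,828 → $106,800.
LTV cap: 120% × $44,000 = $52,800 → $52,800.
Binding constraint: loan-to-value.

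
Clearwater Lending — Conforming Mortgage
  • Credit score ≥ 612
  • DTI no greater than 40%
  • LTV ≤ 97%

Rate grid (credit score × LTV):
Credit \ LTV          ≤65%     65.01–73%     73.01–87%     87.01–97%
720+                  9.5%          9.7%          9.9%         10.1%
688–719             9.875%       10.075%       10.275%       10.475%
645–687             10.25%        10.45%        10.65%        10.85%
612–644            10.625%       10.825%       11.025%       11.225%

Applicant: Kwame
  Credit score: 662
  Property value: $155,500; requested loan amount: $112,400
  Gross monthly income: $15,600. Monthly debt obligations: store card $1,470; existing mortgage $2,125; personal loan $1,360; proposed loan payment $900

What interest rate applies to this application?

Credit score 662 ≥ 612; Total monthly debts = (1,470 + 2,125 + 1,360 + 900) = 5,855. DTI: 5,855 ÷ 15,600 = 37.5%, within the 40% cap
Loan-to-value = 112,400/155,500 = 72.3% — pass (97% max)
Credit 662 → row 645–687; LTV 72.3% → column 65.01–73%. Grid cell → 10.45%.

10.45%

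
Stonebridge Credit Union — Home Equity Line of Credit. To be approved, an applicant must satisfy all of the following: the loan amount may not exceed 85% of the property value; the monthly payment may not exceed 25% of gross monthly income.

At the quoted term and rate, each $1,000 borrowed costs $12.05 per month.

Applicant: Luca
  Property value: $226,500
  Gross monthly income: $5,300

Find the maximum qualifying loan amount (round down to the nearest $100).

$109,900

Payment cap: 25% × $5,300 = $1,325/month.
At $12.05 per $1,000, that supports 1,325/12.05 × 1,000 ≈ $109,958 → $109,900.
LTV cap: 85% × $226,500 = $192,525 → $192,500.
Binding constraint: payment-to-income.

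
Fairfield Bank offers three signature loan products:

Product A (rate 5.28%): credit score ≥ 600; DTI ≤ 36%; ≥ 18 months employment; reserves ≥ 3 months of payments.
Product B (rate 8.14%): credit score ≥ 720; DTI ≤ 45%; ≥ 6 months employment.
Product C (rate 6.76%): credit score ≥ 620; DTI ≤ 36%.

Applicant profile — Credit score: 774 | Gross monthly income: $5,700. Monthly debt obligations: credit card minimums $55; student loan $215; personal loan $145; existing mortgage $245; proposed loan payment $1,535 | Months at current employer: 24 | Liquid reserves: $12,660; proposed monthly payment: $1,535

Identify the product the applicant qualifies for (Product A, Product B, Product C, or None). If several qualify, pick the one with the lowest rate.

Total debts = (55 + 215 + 145 + 245 + 1,535) = 2,195; DTI = 2,195/5,700 = 38.5%.
Reserves = 12,660/1,535 = 8.2 months.
Product A: score 774 ≥ 600; DTI 38.5% > 36%; employment 24 ≥ 18 mo; reserves 8.2 ≥ 3 mo → does not qualify.
Product B: score 774 ≥ 720; DTI 38.5% ≤ 45%; employment 24 ≥ 6 mo → qualifies.
Product C: score 774 ≥ 620; DTI 38.5% > 36% → does not qualify.

Product B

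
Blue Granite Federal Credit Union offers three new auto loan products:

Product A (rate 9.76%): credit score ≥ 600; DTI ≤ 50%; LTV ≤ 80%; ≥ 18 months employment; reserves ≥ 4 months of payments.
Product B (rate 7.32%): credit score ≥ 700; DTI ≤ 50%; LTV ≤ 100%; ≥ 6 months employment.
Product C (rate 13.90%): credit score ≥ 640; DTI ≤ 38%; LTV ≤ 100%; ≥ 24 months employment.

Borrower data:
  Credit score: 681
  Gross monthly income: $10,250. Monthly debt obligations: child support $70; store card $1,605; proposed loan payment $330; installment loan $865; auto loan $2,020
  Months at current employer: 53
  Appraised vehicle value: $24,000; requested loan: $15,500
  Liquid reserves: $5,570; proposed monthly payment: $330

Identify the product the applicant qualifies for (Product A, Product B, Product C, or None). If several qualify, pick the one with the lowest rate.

Product A

Total debts = (70 + 1,605 + 330 + 865 + 2,020) = 4,890; DTI = 4,890/10,250 = 47.7%.
LTV = 15,500/24,000 = 64.6%.
Reserves = 5,570/330 = 16.9 months.
Product A: score 681 ≥ 600; DTI 47.7% ≤ 50%; LTV 64.6% ≤ 80%; employment 53 ≥ 18 mo; reserves 16.9 ≥ 4 mo → qualifies.
Product B: score 681 < 700; DTI 47.7% ≤ 50%; LTV 64.6% ≤ 100%; employment 53 ≥ 6 mo → does not qualify.
Product C: score 681 ≥ 640; DTI 47.7% > 38%; LTV 64.6% ≤ 100%; employment 53 ≥ 24 mo → does not qualify.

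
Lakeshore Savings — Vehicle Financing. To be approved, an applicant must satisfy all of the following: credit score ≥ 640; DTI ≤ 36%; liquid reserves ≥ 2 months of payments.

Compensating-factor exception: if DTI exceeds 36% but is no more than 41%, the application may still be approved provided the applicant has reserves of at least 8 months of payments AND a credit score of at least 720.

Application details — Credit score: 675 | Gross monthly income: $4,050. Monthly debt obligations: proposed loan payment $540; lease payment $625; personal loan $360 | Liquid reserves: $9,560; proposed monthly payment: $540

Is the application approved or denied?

Denied

Credit score 675 ≥ 640 (meets base)
Total debts = (540 + 625 + 360) = 1,525. DTI: 1,525 ÷ 4,050 = 37.7%, over the 36% base limit.
Reserves: 9,560 ÷ 540 = 17.7 months (meets 2-month minimum)
37.7% falls in the override range (36%–41%), so the compensating-factor test applies.
Override check — reserves: 17.7 mo (ok); score: 675 (below 720).
Compensating-factor requirement not fully met.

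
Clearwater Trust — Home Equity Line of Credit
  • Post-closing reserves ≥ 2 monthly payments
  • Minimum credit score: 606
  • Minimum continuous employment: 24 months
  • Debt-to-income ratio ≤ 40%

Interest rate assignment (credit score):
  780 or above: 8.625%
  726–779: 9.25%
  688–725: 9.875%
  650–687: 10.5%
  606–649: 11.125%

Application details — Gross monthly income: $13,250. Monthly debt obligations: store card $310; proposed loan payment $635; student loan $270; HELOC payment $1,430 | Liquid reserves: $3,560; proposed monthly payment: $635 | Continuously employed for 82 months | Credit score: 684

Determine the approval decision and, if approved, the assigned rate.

Approved at 10.5%

Credit score 684 ≥ 606 (meets minimum)
Total monthly debts = (310 + 635 + 270 + 1,430) = 2,645. DTI = 2,645/13,250 = 20% ≤ 40%
Employment 82 ≥ 24 months
Reserves = 3,560/635 = 5.6 months ≥ 2
All requirements met. Score 684 falls in the 650–687 tier → 10.5%.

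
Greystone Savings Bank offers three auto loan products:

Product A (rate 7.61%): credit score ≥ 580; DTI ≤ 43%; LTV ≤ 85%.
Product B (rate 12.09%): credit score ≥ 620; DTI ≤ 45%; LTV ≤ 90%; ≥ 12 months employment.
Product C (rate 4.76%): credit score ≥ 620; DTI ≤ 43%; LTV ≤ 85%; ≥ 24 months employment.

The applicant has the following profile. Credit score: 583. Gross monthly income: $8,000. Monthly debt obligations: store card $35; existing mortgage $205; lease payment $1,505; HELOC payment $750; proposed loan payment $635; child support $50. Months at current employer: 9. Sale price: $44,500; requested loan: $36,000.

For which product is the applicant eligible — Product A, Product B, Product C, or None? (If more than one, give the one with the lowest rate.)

Product A

Total debts = (35 + 205 + 1,505 + 750 + 635 + 50) = 3,180; DTI = 3,180/8,000 = 39.8%.
LTV = 36,000/44,500 = 80.9%.
Product A: score 583 ≥ 580; DTI 39.8% ≤ 43%; LTV 80.9% ≤ 85% → qualifies.
Product B: score 583 < 620; DTI 39.8% ≤ 45%; LTV 80.9% ≤ 90%; employment 9 < 12 mo → does not qualify.
Product C: score 583 < 620; DTI 39.8% ≤ 43%; LTV 80.9% ≤ 85%; employment 9 < 24 mo → does not qualify.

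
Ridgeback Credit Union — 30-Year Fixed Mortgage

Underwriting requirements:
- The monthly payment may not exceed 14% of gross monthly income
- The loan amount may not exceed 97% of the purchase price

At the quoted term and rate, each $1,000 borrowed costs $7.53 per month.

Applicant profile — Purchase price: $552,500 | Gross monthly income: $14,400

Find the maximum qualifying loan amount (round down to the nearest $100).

$267,700

Payment cap: 14% × $14,400 = $2,016/month.
At $7.53 per $1,000, that supports 2,016/7.53 × 1,000 ≈ $267,729 → $267,700.
LTV cap: 97% × $552,500 = $535,925 → $535,900.
Binding constraint: payment-to-income.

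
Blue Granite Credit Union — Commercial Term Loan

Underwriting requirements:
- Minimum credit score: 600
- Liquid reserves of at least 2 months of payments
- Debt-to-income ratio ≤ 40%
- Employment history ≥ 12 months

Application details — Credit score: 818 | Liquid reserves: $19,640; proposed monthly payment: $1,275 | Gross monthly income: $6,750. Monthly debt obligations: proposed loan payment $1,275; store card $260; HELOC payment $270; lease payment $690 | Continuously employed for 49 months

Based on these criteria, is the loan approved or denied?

Credit score 818 ≥ 600 (meets)
Reserves = 19,640/1,275 = 15.4 months ≥ 2
Total monthly debts = (1,275 + 260 + 270 + 690) = 2,495. DTI: 2,495 ÷ 6,750 = 37%, within the 40% cap
Employment 49 ≥ 12 months
All criteria satisfied.

Approved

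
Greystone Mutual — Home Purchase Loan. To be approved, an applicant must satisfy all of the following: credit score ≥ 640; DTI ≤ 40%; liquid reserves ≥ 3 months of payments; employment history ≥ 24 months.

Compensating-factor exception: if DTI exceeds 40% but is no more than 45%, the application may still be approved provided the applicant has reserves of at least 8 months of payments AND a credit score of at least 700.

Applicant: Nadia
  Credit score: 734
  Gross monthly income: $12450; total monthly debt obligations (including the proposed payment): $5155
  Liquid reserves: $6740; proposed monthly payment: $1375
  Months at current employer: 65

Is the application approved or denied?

Denied

Credit score 734 ≥ 640 (meets base)
DTI: 5,155 ÷ 12,450 = 41.4%, over the 40% base limit.
Reserves: 6,740 ÷ 1,375 = 4.9 months (meets 3-month minimum)
Employment 65 ≥ 24 months
DTI 41.4% is within the 40%–45% exception band; checking compensating factors.
Override check — reserves: 4.9 mo (short of 8); score: 734 (ok).
Compensating-factor requirement not fully met.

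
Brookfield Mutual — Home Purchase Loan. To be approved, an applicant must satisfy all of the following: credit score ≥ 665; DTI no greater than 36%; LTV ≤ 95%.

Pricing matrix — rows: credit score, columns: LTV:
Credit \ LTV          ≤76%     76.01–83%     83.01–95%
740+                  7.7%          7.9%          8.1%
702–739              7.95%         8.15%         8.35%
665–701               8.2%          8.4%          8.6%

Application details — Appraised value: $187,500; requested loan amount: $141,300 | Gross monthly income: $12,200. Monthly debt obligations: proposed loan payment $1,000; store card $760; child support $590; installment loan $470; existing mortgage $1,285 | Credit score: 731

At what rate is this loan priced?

7.95%

Credit score 731 ≥ 665; Total monthly debts = (1,000 + 760 + 590 + 470 + 1,285) = 4,105. Debt-to-income = 4,105/12,200 = 33.6% — meets 36% limit
LTV = 141,300/187,500 = 75.4% ≤ 95%
Credit 731 → row 702–739; LTV 75.4% → column ≤76%. Grid cell → 7.95%.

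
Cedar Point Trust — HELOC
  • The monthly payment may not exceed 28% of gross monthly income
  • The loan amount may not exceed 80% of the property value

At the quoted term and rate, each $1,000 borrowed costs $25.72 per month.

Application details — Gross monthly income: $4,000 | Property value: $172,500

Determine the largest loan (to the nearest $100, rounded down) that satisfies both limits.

$43,500

Payment cap: 28% × $4,000 = $1,120/month.
At $25.72 per $1,000, that supports 1,120/25.72 × 1,000 ≈ $43,545 → $43,500.
LTV cap: 80% × $172,500 = $138,000 → $138,000.
Binding constraint: payment-to-income.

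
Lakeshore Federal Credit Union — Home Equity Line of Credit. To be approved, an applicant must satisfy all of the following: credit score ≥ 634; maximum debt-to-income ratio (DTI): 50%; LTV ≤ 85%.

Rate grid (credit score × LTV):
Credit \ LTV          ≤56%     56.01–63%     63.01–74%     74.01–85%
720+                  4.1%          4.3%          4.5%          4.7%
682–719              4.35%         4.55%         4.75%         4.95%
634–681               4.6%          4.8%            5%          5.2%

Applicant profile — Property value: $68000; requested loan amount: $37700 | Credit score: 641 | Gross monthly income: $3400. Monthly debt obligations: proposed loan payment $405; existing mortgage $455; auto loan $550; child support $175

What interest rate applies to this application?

Credit score 641 ≥ 634; Total monthly debts = (405 + 455 + 550 + 175) = 1,585. DTI: 1,585 ÷ 3,400 = 46.6%, within the 50% cap
LTV: 37,700 ÷ 68,000 = 55.4%, within 85% cap
Row: 641 falls in 634–681. Column: 55.4% falls in ≤56%. Rate = 4.6%.

4.6%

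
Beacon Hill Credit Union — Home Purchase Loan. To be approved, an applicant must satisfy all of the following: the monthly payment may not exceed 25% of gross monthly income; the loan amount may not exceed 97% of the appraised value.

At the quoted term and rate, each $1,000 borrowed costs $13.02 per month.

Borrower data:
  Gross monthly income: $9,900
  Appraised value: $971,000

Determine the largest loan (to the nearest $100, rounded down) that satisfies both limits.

Payment cap: 25% × $9,900 = $2,475/month.
At $13.02 per $1,000, that supports 2,475/13.02 × 1,000 ≈ $190,092 → $190,000.
LTV cap: 97% × $971,000 = $941,870 → $941,800.
Binding constraint: payment-to-income.

$190,000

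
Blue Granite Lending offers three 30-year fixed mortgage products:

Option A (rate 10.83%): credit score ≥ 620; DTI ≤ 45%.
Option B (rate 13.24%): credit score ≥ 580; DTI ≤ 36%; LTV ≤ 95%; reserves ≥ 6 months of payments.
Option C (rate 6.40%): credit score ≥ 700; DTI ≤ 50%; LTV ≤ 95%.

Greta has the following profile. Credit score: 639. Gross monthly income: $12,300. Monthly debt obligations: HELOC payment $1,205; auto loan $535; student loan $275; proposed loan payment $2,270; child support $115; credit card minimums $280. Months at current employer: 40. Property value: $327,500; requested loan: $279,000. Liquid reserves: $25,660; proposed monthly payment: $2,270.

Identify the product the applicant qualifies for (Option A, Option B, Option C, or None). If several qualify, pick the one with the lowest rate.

Total debts = (1,205 + 535 + 275 + 2,270 + 115 + 280) = 4,680; DTI = 4,680/12,300 = 38%.
LTV = 279,000/327,500 = 85.2%.
Reserves = 25,660/2,270 = 11.3 months.
Option A: score 639 ≥ 620; DTI 38% ≤ 45% → qualifies.
Option B: score 639 ≥ 580; DTI 38% > 36%; LTV 85.2% ≤ 95%; reserves 11.3 ≥ 6 mo → does not qualify.
Option C: score 639 < 700; DTI 38% ≤ 50%; LTV 85.2% ≤ 95% → does not qualify.

Option A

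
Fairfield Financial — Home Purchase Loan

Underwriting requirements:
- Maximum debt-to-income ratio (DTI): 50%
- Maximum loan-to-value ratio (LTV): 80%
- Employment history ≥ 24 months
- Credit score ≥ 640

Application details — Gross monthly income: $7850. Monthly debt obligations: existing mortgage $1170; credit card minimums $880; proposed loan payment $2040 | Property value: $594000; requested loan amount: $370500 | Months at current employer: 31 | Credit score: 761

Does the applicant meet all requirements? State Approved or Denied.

Denied

Total monthly debts = (1,170 + 880 + 2,040) = 4,090. Debt-to-income = 4,090/7,850 = 52.1% — over 50% limit
Loan-to-value = 370,500/594,000 = 62.4% — pass (80% max)
Employment 31 ≥ 24 months
Credit score 761 ≥ 640 (meets)
Fails on DTI.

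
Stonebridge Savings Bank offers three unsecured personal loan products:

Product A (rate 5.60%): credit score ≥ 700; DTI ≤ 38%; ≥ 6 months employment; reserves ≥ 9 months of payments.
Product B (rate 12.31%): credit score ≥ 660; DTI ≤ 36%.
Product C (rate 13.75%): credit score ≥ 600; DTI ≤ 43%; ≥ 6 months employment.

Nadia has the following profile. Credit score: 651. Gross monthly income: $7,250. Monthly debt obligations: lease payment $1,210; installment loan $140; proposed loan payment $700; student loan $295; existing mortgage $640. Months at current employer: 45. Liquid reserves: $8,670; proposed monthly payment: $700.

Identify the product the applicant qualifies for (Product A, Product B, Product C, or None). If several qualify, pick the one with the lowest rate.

Total debts = (1,210 + 140 + 700 + 295 + 640) = 2,985; DTI = 2,985/7,250 = 41.2%.
Reserves = 8,670/700 = 12.4 months.
Product A: score 651 < 700; DTI 41.2% > 38%; employment 45 ≥ 6 mo; reserves 12.4 ≥ 9 mo → does not qualify.
Product B: score 651 < 660; DTI 41.2% > 36% → does not qualify.
Product C: score 651 ≥ 600; DTI 41.2% ≤ 43%; employment 45 ≥ 6 mo → qualifies.

Product C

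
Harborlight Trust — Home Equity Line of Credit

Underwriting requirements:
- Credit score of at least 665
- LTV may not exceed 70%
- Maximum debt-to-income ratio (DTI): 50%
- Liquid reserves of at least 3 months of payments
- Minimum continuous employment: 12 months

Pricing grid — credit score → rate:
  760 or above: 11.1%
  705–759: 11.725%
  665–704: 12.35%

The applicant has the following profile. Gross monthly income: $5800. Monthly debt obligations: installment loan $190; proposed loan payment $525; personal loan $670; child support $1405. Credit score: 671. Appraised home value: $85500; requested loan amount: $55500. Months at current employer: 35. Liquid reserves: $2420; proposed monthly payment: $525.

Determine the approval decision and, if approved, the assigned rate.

Credit score 671 ≥ 665 (meets minimum)
Total monthly debts = (190 + 525 + 670 + 1,405) = 2,790. Debt-to-income = 2,790/5,800 = 48.1% — meets 50% limit
Reserves: 2,420 ÷ 525 = 4.6 months (meets 3-month minimum)
LTV: 55,500 ÷ 85,500 = 64.9%, within 70% cap
Employment 35 ≥ 12 months
All requirements met. Score 671 falls in the 665–704 tier → 12.35%.

Approved at 12.35%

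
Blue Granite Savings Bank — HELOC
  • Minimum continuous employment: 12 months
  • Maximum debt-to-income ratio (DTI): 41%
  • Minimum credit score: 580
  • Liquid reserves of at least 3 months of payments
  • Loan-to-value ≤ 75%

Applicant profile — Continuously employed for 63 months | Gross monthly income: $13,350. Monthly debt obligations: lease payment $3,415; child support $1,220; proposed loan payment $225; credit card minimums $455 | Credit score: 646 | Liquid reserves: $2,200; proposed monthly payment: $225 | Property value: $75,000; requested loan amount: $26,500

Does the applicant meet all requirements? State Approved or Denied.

Employment 63 ≥ 12 months
Total monthly debts = (3,415 + 1,220 + 225 + 455) = 5,315. Debt-to-income = 5,315/13,350 = 39.8% — meets 41% limit
Credit score 646 ≥ 580 (meets)
Liquid reserves cover 2,200/225 = 9.8 months — ≥ 3 required
LTV: 26,500 ÷ 75,000 = 35.3%, within 75% cap
All criteria satisfied.

Approved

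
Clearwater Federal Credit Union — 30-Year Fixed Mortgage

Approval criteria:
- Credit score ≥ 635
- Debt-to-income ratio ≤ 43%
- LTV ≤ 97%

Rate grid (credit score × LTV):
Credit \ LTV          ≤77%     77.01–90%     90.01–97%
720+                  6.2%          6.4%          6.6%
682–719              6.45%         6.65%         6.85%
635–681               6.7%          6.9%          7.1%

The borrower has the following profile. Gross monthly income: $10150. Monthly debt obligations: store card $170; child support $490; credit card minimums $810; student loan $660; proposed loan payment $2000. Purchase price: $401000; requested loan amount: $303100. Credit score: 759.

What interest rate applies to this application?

Credit score 759 ≥ 635; Total monthly debts = (170 + 490 + 810 + 660 + 2,000) = 4,130. DTI: 4,130 ÷ 10,150 = 40.7%, within the 43% cap
Loan-to-value = 303,100/401,000 = 75.6% — pass (97% max)
Score 759 is in the 720+ band; LTV 75.6% is in the ≤77% band → 6.2%.

6.2%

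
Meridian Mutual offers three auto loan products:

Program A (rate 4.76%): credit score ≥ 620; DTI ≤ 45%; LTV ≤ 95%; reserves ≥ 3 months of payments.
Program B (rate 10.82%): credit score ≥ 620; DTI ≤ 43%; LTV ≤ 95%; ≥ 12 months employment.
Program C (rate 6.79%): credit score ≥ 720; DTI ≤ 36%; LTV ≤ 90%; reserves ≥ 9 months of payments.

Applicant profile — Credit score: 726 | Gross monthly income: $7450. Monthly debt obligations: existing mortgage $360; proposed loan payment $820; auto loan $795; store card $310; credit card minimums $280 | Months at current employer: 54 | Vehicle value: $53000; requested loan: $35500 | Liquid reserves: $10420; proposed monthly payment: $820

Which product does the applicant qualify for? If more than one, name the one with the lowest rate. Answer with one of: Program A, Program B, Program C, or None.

Program A

Total debts = (360 + 820 + 795 + 310 + 280) = 2,565; DTI = 2,565/7,450 = 34.4%.
LTV = 35,500/53,000 = 67%.
Reserves = 10,420/820 = 12.7 months.
Program A: score 726 ≥ 620; DTI 34.4% ≤ 45%; LTV 67% ≤ 95%; reserves 12.7 ≥ 3 mo → qualifies.
Program B: score 726 ≥ 620; DTI 34.4% ≤ 43%; LTV 67% ≤ 95%; employment 54 ≥ 12 mo → qualifies.
Program C: score 726 ≥ 720; DTI 34.4% ≤ 36%; LTV 67% ≤ 90%; reserves 12.7 ≥ 9 mo → qualifies.
Qualifying: Program A, Program B, Program C. Lowest rate is 4.76% → Program A.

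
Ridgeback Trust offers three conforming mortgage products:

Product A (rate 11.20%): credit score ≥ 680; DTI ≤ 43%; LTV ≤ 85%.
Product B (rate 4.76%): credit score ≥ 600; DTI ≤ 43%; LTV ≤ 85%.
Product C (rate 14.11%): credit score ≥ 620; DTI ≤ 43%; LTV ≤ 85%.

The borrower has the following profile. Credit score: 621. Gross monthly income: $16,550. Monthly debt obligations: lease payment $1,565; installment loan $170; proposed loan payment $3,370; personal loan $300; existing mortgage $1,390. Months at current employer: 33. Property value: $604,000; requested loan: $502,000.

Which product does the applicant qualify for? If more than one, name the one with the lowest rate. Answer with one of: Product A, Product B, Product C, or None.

Product B

Total debts = (1,565 + 170 + 3,370 + 300 + 1,390) = 6,795; DTI = 6,795/16,550 = 41.1%.
LTV = 502,000/604,000 = 83.1%.
Product A: score 621 < 680; DTI 41.1% ≤ 43%; LTV 83.1% ≤ 85% → does not qualify.
Product B: score 621 ≥ 600; DTI 41.1% ≤ 43%; LTV 83.1% ≤ 85% → qualifies.
Product C: score 621 ≥ 620; DTI 41.1% ≤ 43%; LTV 83.1% ≤ 85% → qualifies.
Qualifying: Product B, Product C. Lowest rate is 4.76% → Product B.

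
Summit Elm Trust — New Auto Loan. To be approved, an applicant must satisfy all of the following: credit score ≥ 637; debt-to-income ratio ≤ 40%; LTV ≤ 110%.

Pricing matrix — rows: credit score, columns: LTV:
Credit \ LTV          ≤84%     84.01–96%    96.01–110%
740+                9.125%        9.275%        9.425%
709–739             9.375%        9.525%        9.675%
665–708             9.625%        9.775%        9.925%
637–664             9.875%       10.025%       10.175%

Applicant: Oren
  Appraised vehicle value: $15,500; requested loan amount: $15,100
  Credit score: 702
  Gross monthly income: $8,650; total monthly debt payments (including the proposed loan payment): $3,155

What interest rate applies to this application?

Credit score 702 ≥ 637; Debt-to-income = 3,155/8,650 = 36.5% — meets 40% limit
LTV: 15,100 ÷ 15,500 = 97.4%, within 110% cap
Credit 702 → row 665–708; LTV 97.4% → column 96.01–110%. Grid cell → 9.925%.

9.925%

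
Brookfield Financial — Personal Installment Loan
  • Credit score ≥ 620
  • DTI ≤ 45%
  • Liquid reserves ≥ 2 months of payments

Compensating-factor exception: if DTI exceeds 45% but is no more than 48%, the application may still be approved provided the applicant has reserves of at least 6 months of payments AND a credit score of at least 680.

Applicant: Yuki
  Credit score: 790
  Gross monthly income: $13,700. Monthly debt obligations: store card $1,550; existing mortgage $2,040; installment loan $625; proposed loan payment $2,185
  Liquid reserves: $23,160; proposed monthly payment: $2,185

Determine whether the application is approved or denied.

Credit score 790 ≥ 620 (meets base)
Total debts = (1,550 + 2,040 + 625 + 2,185) = 6,400. DTI: 6,400 ÷ 13,700 = 46.7%, over the 45% base limit.
Liquid reserves cover 23,160/2,185 = 10.6 months — ≥ 2 required
DTI 46.7% is within the 45%–48% exception band; checking compensating factors.
Reserves 10.6 ≥ 6 months; credit score 790 ≥ 680.
Both compensating conditions met → exception applies.

Approved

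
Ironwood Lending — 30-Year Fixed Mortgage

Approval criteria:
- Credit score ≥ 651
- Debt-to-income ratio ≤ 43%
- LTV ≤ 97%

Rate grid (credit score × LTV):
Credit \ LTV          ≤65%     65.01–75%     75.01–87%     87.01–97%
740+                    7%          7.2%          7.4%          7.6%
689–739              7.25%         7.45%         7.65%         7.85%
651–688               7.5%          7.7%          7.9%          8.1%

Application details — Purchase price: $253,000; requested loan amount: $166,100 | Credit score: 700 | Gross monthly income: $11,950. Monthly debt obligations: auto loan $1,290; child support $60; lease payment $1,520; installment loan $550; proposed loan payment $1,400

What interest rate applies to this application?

Credit score 700 ≥ 651; Total monthly debts = (1,290 + 60 + 1,520 + 550 + 1,400) = 4,820. Debt-to-income = 4,820/11,950 = 40.3% — meets 43% limit
LTV = 166,100/253,000 = 65.7% ≤ 97%
Credit 700 → row 689–739; LTV 65.7% → column 65.01–75%. Grid cell → 7.45%.

7.45%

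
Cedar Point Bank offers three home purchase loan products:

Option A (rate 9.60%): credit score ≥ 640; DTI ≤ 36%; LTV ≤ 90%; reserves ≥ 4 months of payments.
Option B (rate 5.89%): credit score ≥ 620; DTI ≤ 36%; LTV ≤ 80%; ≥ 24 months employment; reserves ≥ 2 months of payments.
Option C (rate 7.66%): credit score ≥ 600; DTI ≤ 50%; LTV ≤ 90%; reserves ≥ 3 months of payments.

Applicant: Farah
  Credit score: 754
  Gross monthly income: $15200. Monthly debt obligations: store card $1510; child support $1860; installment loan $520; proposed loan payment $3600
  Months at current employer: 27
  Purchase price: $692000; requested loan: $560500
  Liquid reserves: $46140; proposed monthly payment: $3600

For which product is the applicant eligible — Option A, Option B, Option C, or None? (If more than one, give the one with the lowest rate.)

Option C

Total debts = (1,510 + 1,860 + 520 + 3,600) = 7,490; DTI = 7,490/15,200 = 49.3%.
LTV = 560,500/692,000 = 81%.
Reserves = 46,140/3,600 = 12.8 months.
Option A: score 754 ≥ 640; DTI 49.3% > 36%; LTV 81% ≤ 90%; reserves 12.8 ≥ 4 mo → does not qualify.
Option B: score 754 ≥ 620; DTI 49.3% > 36%; LTV 81% > 80%; employment 27 ≥ 24 mo; reserves 12.8 ≥ 2 mo → does not qualify.
Option C: score 754 ≥ 600; DTI 49.3% ≤ 50%; LTV 81% ≤ 90%; reserves 12.8 ≥ 3 mo → qualifies.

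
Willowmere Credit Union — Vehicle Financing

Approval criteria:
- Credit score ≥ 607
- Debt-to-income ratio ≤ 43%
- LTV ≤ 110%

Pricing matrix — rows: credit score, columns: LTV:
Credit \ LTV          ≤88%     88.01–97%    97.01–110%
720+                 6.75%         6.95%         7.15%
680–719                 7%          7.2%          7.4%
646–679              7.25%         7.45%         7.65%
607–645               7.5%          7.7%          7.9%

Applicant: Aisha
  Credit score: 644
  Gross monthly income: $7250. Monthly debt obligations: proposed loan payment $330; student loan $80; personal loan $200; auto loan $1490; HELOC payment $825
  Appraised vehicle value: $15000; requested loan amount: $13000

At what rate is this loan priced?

7.5%

Credit score 644 ≥ 607; Total monthly debts = (330 + 80 + 200 + 1,490 + 825) = 2,925. Debt-to-income = 2,925/7,250 = 40.3% — meets 43% limit
Loan-to-value = 13,000/15,000 = 86.7% — pass (110% max)
Credit 644 → row 607–645; LTV 86.7% → column ≤88%. Grid cell → 7.5%.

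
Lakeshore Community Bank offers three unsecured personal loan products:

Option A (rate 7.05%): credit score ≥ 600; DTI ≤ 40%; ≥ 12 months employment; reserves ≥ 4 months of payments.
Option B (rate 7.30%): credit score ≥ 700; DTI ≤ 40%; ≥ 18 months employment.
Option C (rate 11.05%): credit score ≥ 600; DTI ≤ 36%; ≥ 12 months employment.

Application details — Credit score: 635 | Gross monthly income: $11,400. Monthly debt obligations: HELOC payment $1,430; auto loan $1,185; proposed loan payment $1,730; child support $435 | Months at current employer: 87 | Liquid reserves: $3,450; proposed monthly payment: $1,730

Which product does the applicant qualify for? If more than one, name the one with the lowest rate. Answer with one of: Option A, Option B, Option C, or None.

None

Total debts = (1,430 + 1,185 + 1,730 + 435) = 4,780; DTI = 4,780/11,400 = 41.9%.
Reserves = 3,450/1,730 = 2.0 months.
Option A: score 635 ≥ 600; DTI 41.9% > 40%; employment 87 ≥ 12 mo; reserves 2.0 < 4 mo → does not qualify.
Option B: score 635 < 700; DTI 41.9% > 40%; employment 87 ≥ 18 mo → does not qualify.
Option C: score 635 ≥ 600; DTI 41.9% > 36%; employment 87 ≥ 12 mo → does not qualify.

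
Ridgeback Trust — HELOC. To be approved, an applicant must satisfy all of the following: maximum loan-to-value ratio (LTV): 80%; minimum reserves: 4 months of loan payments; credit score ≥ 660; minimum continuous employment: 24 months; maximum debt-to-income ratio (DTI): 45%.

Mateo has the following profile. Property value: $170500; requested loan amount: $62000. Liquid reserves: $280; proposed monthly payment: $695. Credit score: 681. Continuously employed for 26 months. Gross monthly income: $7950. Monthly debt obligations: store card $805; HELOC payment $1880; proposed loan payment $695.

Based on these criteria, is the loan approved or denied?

Denied

LTV = 62,000/170,500 = 36.4% ≤ 80%
Reserves = 280/695 = 0.4 months < 4
Credit score 681 ≥ 660 (meets)
Employment 26 ≥ 24 months
Total monthly debts = (805 + 1,880 + 695) = 3,380. DTI: 3,380 ÷ 7,950 = 42.5%, within the 45% cap
Fails on reserves.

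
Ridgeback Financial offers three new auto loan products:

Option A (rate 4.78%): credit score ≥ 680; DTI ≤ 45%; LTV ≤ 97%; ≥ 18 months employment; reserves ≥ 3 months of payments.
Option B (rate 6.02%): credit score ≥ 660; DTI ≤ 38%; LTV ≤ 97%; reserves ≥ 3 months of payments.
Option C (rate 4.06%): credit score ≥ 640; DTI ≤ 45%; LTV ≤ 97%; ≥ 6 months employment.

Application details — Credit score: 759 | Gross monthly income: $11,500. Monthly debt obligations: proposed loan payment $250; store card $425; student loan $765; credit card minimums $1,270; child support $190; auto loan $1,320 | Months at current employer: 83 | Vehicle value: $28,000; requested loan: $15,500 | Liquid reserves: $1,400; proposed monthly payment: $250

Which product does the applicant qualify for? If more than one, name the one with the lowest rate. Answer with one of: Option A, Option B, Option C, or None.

Option C

Total debts = (250 + 425 + 765 + 1,270 + 190 + 1,320) = 4,220; DTI = 4,220/11,500 = 36.7%.
LTV = 15,500/28,000 = 55.4%.
Reserves = 1,400/250 = 5.6 months.
Option A: score 759 ≥ 680; DTI 36.7% ≤ 45%; LTV 55.4% ≤ 97%; employment 83 ≥ 18 mo; reserves 5.6 ≥ 3 mo → qualifies.
Option B: score 759 ≥ 660; DTI 36.7% ≤ 38%; LTV 55.4% ≤ 97%; reserves 5.6 ≥ 3 mo → qualifies.
Option C: score 759 ≥ 640; DTI 36.7% ≤ 45%; LTV 55.4% ≤ 97%; employment 83 ≥ 6 mo → qualifies.
Qualifying: Option A, Option B, Option C. Lowest rate is 4.06% → Option C.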